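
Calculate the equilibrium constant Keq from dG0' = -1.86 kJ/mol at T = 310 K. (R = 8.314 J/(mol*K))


Keq = exp(-dG0 * 1000 / (R * T))
Keq = exp(-(-1.86) * 1000 / (8.314 * 310))
Keq = 2.0579

2.0579


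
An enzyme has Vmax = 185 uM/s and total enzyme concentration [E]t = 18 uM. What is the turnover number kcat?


kcat = Vmax / [E]t
kcat = 185 / 18
kcat = 10.2778 s^-1

10.2778 s^-1


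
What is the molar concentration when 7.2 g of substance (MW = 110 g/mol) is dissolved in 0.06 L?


C = (mass / MW) / volume
C = (7.2 / 110) / 0.06
C = 1.0909 M

1.0909 M


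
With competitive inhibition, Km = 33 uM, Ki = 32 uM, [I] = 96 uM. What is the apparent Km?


Km_app = Km * (1 + [I]/Ki)
Km_app = 33 * (1 + 96/32)
Km_app = 132.0 uM

132.0 uM


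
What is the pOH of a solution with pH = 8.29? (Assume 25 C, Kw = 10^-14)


pOH = 14 - pH
pOH = 14 - 8.29
pOH = 5.71

5.71


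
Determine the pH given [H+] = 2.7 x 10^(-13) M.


pH = -log10([H+])
pH = -log10(2.7 x 10^(-13))
pH = 12.5686

12.5686


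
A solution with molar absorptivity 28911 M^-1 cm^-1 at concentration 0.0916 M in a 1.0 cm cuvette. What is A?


A = epsilon * c * l
A = 28911 * 0.0916 * 1.0
A = 2648.2476

2648.2476


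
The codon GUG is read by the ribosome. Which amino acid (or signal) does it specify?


Standard genetic code lookup.
Codon GUG -> Val

Val


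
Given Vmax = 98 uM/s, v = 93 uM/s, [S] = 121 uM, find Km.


Km = [S] * (Vmax - v) / v
Km = 121 * (98 - 93) / 93
Km = 6.5054 uM

6.5054 uM


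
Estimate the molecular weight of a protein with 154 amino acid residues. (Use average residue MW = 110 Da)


MW = n_residues * 110 Da
MW = 154 * 110
MW = 16940 Da

16940 Da


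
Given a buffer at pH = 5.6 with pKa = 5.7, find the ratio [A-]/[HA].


[A-]/[HA] = 10^(pH - pKa)
= 10^(5.6 - 5.7)
= 0.7943

0.7943


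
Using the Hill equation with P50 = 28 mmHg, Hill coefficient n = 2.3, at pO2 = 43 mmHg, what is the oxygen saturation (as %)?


Y = pO2^n / (P50^n + pO2^n)
Y = 43^2.3 / (28^2.3 + 43^2.3)
Y = 72.84%

72.84%


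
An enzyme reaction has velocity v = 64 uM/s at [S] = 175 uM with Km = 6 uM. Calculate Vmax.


Vmax = v * (Km + [S]) / [S]
Vmax = 64 * (6 + 175) / 175
Vmax = 66.1943 uM/s

66.1943 uM/s


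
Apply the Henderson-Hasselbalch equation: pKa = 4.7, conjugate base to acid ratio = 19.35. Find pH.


pH = pKa + log10([A-]/[HA])
pH = 4.7 + log10(19.35)
pH = 5.9867

5.9867


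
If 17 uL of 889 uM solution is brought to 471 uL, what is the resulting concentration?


C2 = C1 * V1 / V2
C2 = 889 * 17 / 471
C2 = 32.087 uM

32.087 uM


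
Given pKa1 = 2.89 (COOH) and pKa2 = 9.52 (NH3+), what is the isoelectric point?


pI = (pKa1 + pKa2) / 2
pI = (2.89 + 9.52) / 2
pI = 6.205

6.205


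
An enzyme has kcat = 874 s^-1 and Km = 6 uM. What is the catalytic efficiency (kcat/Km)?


Catalytic efficiency = kcat / Km
= 874 / 6
= 145.6667 uM^-1*s^-1

145.6667 uM^-1*s^-1


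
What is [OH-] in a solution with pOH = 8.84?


[OH-] = 10^(-pOH)
[OH-] = 10^(-8.84)
[OH-] = 1.445e-09 M

1.445e-09 M


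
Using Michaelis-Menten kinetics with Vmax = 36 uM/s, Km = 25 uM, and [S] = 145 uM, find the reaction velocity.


v = Vmax * [S] / (Km + [S])
v = 36 * 145 / (25 + 145)
v = 30.7059 uM/s

30.7059 uM/s


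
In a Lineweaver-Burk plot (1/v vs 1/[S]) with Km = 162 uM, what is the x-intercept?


x-intercept = -1/Km
= -1/162
= -0.0062 1/uM

-0.0062 1/uM


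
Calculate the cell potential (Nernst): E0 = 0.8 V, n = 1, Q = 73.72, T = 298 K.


E = E0 - (RT/nF) * ln(Q)
E = 0.8 - (8.314 * 298 / (1 * 96485)) * ln(73.72)
E = 0.6896 V

0.6896 V


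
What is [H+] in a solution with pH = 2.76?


[H+] = 10^(-pH)
[H+] = 10^(-2.76)
[H+] = 0.0017 M

0.0017 M


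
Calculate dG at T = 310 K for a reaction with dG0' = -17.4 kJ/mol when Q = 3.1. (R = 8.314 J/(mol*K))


dG = dG0' + RT * ln(Q) / 1000
dG = -17.4 + 8.314 * 310 * ln(3.1) / 1000
dG = -14.484 kJ/mol

-14.484 kJ/mol


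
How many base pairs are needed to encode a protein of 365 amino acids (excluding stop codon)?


Each amino acid = 1 codon = 3 bp
bp = 365 * 3 = 1095 bp

1095 bp


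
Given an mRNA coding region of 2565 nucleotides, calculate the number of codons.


codons = nucleotides / 3
codons = 2565 / 3 = 855

855


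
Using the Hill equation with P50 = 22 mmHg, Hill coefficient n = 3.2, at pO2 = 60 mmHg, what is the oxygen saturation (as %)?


Y = pO2^n / (P50^n + pO2^n)
Y = 60^3.2 / (22^3.2 + 60^3.2)
Y = 96.12%

96.12%


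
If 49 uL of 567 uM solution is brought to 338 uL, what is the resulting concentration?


C2 = C1 * V1 / V2
C2 = 567 * 49 / 338
C2 = 82.1982 uM

82.1982 uM


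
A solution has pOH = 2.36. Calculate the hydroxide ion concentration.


[OH-] = 10^(-pOH)
[OH-] = 10^(-2.36)
[OH-] = 0.0044 M

0.0044 M


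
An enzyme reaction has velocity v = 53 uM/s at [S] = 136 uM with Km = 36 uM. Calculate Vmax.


Vmax = v * (Km + [S]) / [S]
Vmax = 53 * (36 + 136) / 136
Vmax = 67.0294 uM/s

67.0294 uM/s


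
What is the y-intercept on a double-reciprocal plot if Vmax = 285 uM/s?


y-intercept = 1/Vmax
= 1/285
= 0.0035 s/uM

0.0035 s/uM


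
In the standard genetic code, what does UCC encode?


Standard genetic code lookup.
Codon UCC -> Ser

Ser


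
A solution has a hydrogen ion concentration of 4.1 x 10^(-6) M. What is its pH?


pH = -log10([H+])
pH = -log10(4.1 x 10^(-6))
pH = 5.3872

5.3872


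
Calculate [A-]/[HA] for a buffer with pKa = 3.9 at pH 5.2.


[A-]/[HA] = 10^(pH - pKa)
= 10^(5.2 - 3.9)
= 19.9526

19.9526


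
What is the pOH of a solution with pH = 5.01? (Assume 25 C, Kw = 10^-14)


pOH = 14 - pH
pOH = 14 - 5.01
pOH = 8.99

8.99


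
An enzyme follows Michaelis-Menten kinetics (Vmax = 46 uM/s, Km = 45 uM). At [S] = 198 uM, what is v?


v = Vmax * [S] / (Km + [S])
v = 46 * 198 / (45 + 198)
v = 37.4815 uM/s

37.4815 uM/s


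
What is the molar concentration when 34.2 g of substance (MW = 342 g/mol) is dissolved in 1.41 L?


C = (mass / MW) / volume
C = (34.2 / 342) / 1.41
C = 0.0709 M

0.0709 M


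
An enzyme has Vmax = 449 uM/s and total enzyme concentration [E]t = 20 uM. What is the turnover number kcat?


kcat = Vmax / [E]t
kcat = 449 / 20
kcat = 22.45 s^-1

22.45 s^-1


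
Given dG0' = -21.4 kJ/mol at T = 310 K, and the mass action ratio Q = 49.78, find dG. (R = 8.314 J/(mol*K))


dG = dG0' + RT * ln(Q) / 1000
dG = -21.4 + 8.314 * 310 * ln(49.78) / 1000
dG = -11.3288 kJ/mol

-11.3288 kJ/mol


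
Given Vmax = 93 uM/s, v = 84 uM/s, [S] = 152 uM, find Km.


Km = [S] * (Vmax - v) / v
Km = 152 * (93 - 84) / 84
Km = 16.2857 uM

16.2857 uM


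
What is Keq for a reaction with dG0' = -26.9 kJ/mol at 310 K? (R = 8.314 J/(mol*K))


Keq = exp(-dG0 * 1000 / (R * T))
Keq = exp(-(-26.9) * 1000 / (8.314 * 310))
Keq = 34102.2055

34102.2055


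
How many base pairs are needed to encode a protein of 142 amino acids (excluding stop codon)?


Each amino acid = 1 codon = 3 bp
bp = 142 * 3 = 426 bp

426 bp


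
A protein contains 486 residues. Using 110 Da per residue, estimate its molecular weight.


MW = n_residues * 110 Da
MW = 486 * 110
MW = 53460 Da

53460 Da


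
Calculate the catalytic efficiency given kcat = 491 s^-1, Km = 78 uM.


Catalytic efficiency = kcat / Km
= 491 / 78
= 6.2949 uM^-1*s^-1

6.2949 uM^-1*s^-1


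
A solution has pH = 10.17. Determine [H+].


[H+] = 10^(-pH)
[H+] = 10^(-10.17)
[H+] = 6.761e-11 M

6.761e-11 M


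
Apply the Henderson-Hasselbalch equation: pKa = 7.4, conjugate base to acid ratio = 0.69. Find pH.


pH = pKa + log10([A-]/[HA])
pH = 7.4 + log10(0.69)
pH = 7.2388

7.2388


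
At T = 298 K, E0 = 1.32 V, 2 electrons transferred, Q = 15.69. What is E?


E = E0 - (RT/nF) * ln(Q)
E = 1.32 - (8.314 * 298 / (2 * 96485)) * ln(15.69)
E = 1.2847 V

1.2847 V


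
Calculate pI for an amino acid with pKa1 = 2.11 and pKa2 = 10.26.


pI = (pKa1 + pKa2) / 2
pI = (2.11 + 10.26) / 2
pI = 6.185

6.185


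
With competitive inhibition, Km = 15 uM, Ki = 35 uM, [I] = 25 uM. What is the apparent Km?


Km_app = Km * (1 + [I]/Ki)
Km_app = 15 * (1 + 25/35)
Km_app = 25.7143 uM

25.7143 uM


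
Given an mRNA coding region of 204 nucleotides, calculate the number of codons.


codons = nucleotides / 3
codons = 204 / 3 = 68

68


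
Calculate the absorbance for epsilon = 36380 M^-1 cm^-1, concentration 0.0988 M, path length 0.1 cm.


A = epsilon * c * l
A = 36380 * 0.0988 * 0.1
A = 359.4344

359.4344


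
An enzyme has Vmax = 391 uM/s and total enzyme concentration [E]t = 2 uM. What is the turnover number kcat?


kcat = Vmax / [E]t
kcat = 391 / 2
kcat = 195.5 s^-1

195.5 s^-1


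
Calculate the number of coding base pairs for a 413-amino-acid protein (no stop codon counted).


Each amino acid = 1 codon = 3 bp
bp = 413 * 3 = 1239 bp

1239 bp


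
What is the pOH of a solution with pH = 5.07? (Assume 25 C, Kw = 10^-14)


pOH = 14 - pH
pOH = 14 - 5.07
pOH = 8.93

8.93


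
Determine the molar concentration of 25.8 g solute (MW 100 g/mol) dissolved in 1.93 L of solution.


C = (mass / MW) / volume
C = (25.8 / 100) / 1.93
C = 0.1337 M

0.1337 M


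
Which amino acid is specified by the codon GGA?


Standard genetic code lookup.
Codon GGA -> Gly

Gly


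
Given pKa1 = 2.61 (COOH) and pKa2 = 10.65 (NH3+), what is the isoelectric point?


pI = (pKa1 + pKa2) / 2
pI = (2.61 + 10.65) / 2
pI = 6.63

6.63


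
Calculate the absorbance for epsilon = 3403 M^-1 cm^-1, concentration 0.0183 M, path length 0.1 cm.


A = epsilon * c * l
A = 3403 * 0.0183 * 0.1
A = 6.2275

6.2275


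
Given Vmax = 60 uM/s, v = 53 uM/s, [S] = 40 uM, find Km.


Km = [S] * (Vmax - v) / v
Km = 40 * (60 - 53) / 53
Km = 5.283 uM

5.283 uM


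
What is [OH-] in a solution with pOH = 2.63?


[OH-] = 10^(-pOH)
[OH-] = 10^(-2.63)
[OH-] = 0.0023 M

0.0023 M


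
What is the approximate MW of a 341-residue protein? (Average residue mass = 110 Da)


MW = n_residues * 110 Da
MW = 341 * 110
MW = 37510 Da

37510 Da


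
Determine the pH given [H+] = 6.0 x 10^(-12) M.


pH = -log10([H+])
pH = -log10(6.0 x 10^(-12))
pH = 11.2218

11.2218


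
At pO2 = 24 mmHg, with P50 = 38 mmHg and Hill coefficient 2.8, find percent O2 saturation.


Y = pO2^n / (P50^n + pO2^n)
Y = 24^2.8 / (38^2.8 + 24^2.8)
Y = 21.64%

21.64%


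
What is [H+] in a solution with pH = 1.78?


[H+] = 10^(-pH)
[H+] = 10^(-1.78)
[H+] = 0.0166 M

0.0166 M


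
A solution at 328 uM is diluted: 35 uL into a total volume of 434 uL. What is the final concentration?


C2 = C1 * V1 / V2
C2 = 328 * 35 / 434
C2 = 26.4516 uM

26.4516 uM


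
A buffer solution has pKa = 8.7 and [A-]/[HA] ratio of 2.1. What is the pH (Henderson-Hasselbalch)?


pH = pKa + log10([A-]/[HA])
pH = 8.7 + log10(2.1)
pH = 9.0222

9.0222


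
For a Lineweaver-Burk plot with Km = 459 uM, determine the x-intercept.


x-intercept = -1/Km
= -1/459
= -0.0022 1/uM

-0.0022 1/uM


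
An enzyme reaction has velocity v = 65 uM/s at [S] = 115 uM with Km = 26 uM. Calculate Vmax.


Vmax = v * (Km + [S]) / [S]
Vmax = 65 * (26 + 115) / 115
Vmax = 79.6957 uM/s

79.6957 uM/s


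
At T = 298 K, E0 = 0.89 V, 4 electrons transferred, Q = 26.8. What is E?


E = E0 - (RT/nF) * ln(Q)
E = 0.89 - (8.314 * 298 / (4 * 96485)) * ln(26.8)
E = 0.8689 V

0.8689 V


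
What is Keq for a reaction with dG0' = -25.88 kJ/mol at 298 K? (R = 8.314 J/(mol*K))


Keq = exp(-dG0 * 1000 / (R * T))
Keq = exp(-(-25.88) * 1000 / (8.314 * 298))
Keq = 34396.516

34396.516


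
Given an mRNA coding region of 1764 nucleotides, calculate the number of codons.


codons = nucleotides / 3
codons = 1764 / 3 = 588

588


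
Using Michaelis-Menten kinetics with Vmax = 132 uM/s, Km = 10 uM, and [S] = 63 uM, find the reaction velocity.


v = Vmax * [S] / (Km + [S])
v = 132 * 63 / (10 + 63)
v = 113.9178 uM/s

113.9178 uM/s


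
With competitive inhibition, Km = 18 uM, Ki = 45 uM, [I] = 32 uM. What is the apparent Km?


Km_app = Km * (1 + [I]/Ki)
Km_app = 18 * (1 + 32/45)
Km_app = 30.8 uM

30.8 uM


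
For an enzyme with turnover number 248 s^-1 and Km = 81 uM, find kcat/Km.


Catalytic efficiency = kcat / Km
= 248 / 81
= 3.0617 uM^-1*s^-1

3.0617 uM^-1*s^-1


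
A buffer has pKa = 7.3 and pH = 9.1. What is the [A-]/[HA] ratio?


[A-]/[HA] = 10^(pH - pKa)
= 10^(9.1 - 7.3)
= 63.0957

63.0957


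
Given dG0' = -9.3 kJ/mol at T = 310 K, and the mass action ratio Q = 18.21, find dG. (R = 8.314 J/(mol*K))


dG = dG0' + RT * ln(Q) / 1000
dG = -9.3 + 8.314 * 310 * ln(18.21) / 1000
dG = -1.8206 kJ/mol

-1.8206 kJ/mol


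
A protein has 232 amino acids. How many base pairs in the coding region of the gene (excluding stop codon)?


Each amino acid = 1 codon = 3 bp
bp = 232 * 3 = 696 bp

696 bp


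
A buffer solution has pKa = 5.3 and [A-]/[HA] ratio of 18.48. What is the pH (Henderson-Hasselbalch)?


pH = pKa + log10([A-]/[HA])
pH = 5.3 + log10(18.48)
pH = 6.5667

6.5667


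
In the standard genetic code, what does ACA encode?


Standard genetic code lookup.
Codon ACA -> Thr

Thr


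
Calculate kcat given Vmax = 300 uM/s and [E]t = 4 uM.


kcat = Vmax / [E]t
kcat = 300 / 4
kcat = 75.0 s^-1

75.0 s^-1


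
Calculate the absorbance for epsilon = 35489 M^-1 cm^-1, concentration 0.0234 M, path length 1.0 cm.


A = epsilon * c * l
A = 35489 * 0.0234 * 1.0
A = 830.4426

830.4426


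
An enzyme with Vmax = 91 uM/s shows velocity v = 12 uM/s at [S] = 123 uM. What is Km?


Km = [S] * (Vmax - v) / v
Km = 123 * (91 - 12) / 12
Km = 809.75 uM

809.75 uM


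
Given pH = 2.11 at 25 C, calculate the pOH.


pOH = 14 - pH
pOH = 14 - 2.11
pOH = 11.89

11.89


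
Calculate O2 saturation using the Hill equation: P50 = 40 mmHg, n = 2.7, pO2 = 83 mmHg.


Y = pO2^n / (P50^n + pO2^n)
Y = 83^2.7 / (40^2.7 + 83^2.7)
Y = 87.77%

87.77%


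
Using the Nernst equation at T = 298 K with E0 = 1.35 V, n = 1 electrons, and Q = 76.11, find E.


E = E0 - (RT/nF) * ln(Q)
E = 1.35 - (8.314 * 298 / (1 * 96485)) * ln(76.11)
E = 1.2388 V

1.2388 V


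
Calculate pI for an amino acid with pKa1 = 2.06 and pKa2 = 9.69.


pI = (pKa1 + pKa2) / 2
pI = (2.06 + 9.69) / 2
pI = 5.875

5.875


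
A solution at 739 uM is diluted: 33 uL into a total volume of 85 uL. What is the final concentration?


C2 = C1 * V1 / V2
C2 = 739 * 33 / 85
C2 = 286.9059 uM

286.9059 uM


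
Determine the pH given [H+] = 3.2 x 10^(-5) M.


pH = -log10([H+])
pH = -log10(3.2 x 10^(-5))
pH = 4.4949

4.4949


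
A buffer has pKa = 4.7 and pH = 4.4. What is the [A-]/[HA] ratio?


[A-]/[HA] = 10^(pH - pKa)
= 10^(4.4 - 4.7)
= 0.5012

0.5012


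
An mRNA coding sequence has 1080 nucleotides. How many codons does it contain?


codons = nucleotides / 3
codons = 1080 / 3 = 360

360


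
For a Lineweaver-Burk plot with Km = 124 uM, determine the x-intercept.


x-intercept = -1/Km
= -1/124
= -0.0081 1/uM

-0.0081 1/uM


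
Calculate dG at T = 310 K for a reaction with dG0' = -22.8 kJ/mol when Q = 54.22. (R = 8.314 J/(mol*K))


dG = dG0' + RT * ln(Q) / 1000
dG = -22.8 + 8.314 * 310 * ln(54.22) / 1000
dG = -12.5086 kJ/mol

-12.5086 kJ/mol


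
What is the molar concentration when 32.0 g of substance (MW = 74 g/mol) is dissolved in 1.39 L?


C = (mass / MW) / volume
C = (32.0 / 74) / 1.39
C = 0.3111 M

0.3111 M


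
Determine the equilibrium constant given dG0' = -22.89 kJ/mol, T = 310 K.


Keq = exp(-dG0 * 1000 / (R * T))
Keq = exp(-(-22.89) * 1000 / (8.314 * 310))
Keq = 7195.7774

7195.7774


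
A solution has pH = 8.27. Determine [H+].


[H+] = 10^(-pH)
[H+] = 10^(-8.27)
[H+] = 5.370e-09 M

5.370e-09 M


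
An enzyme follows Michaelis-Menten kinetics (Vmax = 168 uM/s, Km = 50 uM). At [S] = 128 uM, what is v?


v = Vmax * [S] / (Km + [S])
v = 168 * 128 / (50 + 128)
v = 120.809 uM/s

120.809 uM/s


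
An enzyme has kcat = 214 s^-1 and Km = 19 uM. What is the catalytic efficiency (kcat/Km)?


Catalytic efficiency = kcat / Km
= 214 / 19
= 11.2632 uM^-1*s^-1

11.2632 uM^-1*s^-1


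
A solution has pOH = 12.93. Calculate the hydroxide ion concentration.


[OH-] = 10^(-pOH)
[OH-] = 10^(-12.93)
[OH-] = 1.175e-13 M

1.175e-13 M


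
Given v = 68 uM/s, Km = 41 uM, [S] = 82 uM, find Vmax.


Vmax = v * (Km + [S]) / [S]
Vmax = 68 * (41 + 82) / 82
Vmax = 102.0 uM/s

102.0 uM/s


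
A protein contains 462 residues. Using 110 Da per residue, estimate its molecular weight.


MW = n_residues * 110 Da
MW = 462 * 110
MW = 50820 Da

50820 Da


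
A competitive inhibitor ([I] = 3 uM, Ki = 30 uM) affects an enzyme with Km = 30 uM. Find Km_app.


Km_app = Km * (1 + [I]/Ki)
Km_app = 30 * (1 + 3/30)
Km_app = 33.0 uM

33.0 uM


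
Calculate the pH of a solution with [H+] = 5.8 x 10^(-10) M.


pH = -log10([H+])
pH = -log10(5.8 x 10^(-10))
pH = 9.2366

9.2366


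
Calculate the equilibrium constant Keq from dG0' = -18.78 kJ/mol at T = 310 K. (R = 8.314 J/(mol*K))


Keq = exp(-dG0 * 1000 / (R * T))
Keq = exp(-(-18.78) * 1000 / (8.314 * 310))
Keq = 1460.5704

1460.5704


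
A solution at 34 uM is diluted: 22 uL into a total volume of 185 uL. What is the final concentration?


C2 = C1 * V1 / V2
C2 = 34 * 22 / 185
C2 = 4.0432 uM

4.0432 uM


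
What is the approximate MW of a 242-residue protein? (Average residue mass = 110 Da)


MW = n_residues * 110 Da
MW = 242 * 110
MW = 26620 Da

26620 Da


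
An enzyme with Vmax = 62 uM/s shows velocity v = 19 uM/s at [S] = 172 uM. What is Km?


Km = [S] * (Vmax - v) / v
Km = 172 * (62 - 19) / 19
Km = 389.2632 uM

389.2632 uM


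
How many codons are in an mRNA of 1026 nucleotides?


codons = nucleotides / 3
codons = 1026 / 3 = 342

342


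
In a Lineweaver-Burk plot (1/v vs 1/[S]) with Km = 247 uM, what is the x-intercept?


x-intercept = -1/Km
= -1/247
= -0.004 1/uM

-0.004 1/uM


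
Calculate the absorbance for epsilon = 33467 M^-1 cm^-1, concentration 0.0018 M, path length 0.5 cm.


A = epsilon * c * l
A = 33467 * 0.0018 * 0.5
A = 30.1203

30.1203


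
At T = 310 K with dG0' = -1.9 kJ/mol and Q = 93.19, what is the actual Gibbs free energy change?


dG = dG0' + RT * ln(Q) / 1000
dG = -1.9 + 8.314 * 310 * ln(93.19) / 1000
dG = 9.7873 kJ/mol

9.7873 kJ/mol


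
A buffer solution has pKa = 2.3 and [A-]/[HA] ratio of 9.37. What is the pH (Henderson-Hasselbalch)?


pH = pKa + log10([A-]/[HA])
pH = 2.3 + log10(9.37)
pH = 3.2717

3.2717


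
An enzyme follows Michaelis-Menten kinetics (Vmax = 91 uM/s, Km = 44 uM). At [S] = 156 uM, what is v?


v = Vmax * [S] / (Km + [S])
v = 91 * 156 / (44 + 156)
v = 70.98 uM/s

70.98 uM/s


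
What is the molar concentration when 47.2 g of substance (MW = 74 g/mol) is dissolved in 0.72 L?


C = (mass / MW) / volume
C = (47.2 / 74) / 0.72
C = 0.8859 M

0.8859 M


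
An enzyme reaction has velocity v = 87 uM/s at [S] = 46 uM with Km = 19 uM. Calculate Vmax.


Vmax = v * (Km + [S]) / [S]
Vmax = 87 * (19 + 46) / 46
Vmax = 122.9348 uM/s

122.9348 uM/s


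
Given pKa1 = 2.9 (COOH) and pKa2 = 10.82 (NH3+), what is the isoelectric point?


pI = (pKa1 + pKa2) / 2
pI = (2.9 + 10.82) / 2
pI = 6.86

6.86


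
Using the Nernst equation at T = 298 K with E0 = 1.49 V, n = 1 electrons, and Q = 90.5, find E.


E = E0 - (RT/nF) * ln(Q)
E = 1.49 - (8.314 * 298 / (1 * 96485)) * ln(90.5)
E = 1.3743 V

1.3743 V


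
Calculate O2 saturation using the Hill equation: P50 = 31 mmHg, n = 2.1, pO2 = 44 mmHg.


Y = pO2^n / (P50^n + pO2^n)
Y = 44^2.1 / (31^2.1 + 44^2.1)
Y = 67.6%

67.6%


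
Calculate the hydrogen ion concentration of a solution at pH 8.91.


[H+] = 10^(-pH)
[H+] = 10^(-8.91)
[H+] = 1.230e-09 M

1.230e-09 M


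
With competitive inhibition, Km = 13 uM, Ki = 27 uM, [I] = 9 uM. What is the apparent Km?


Km_app = Km * (1 + [I]/Ki)
Km_app = 13 * (1 + 9/27)
Km_app = 17.3333 uM

17.3333 uM


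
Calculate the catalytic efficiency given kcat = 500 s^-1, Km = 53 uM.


Catalytic efficiency = kcat / Km
= 500 / 53
= 9.434 uM^-1*s^-1

9.434 uM^-1*s^-1


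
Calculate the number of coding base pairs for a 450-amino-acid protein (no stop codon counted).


Each amino acid = 1 codon = 3 bp
bp = 450 * 3 = 1350 bp

1350 bp


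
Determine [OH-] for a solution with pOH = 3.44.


[OH-] = 10^(-pOH)
[OH-] = 10^(-3.44)
[OH-] = 3.631e-04 M

3.631e-04 M


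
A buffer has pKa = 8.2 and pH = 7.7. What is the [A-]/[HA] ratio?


[A-]/[HA] = 10^(pH - pKa)
= 10^(7.7 - 8.2)
= 0.3162

0.3162


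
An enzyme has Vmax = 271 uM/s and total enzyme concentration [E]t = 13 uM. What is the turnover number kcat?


kcat = Vmax / [E]t
kcat = 271 / 13
kcat = 20.8462 s^-1

20.8462 s^-1


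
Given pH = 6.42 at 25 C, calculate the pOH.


pOH = 14 - pH
pOH = 14 - 6.42
pOH = 7.58

7.58


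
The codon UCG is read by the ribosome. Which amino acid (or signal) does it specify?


Standard genetic code lookup.
Codon UCG -> Ser

Ser


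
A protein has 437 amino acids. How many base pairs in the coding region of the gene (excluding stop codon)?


Each amino acid = 1 codon = 3 bp
bp = 437 * 3 = 1311 bp

1311 bp


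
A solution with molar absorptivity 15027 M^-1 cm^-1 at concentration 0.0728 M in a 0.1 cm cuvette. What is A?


A = epsilon * c * l
A = 15027 * 0.0728 * 0.1
A = 109.3966

109.3966


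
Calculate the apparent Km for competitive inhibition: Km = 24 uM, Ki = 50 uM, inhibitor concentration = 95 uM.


Km_app = Km * (1 + [I]/Ki)
Km_app = 24 * (1 + 95/50)
Km_app = 69.6 uM

69.6 uM


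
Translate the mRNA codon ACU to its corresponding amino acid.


Standard genetic code lookup.
Codon ACU -> Thr

Thr


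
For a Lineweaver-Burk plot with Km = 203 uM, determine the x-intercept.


x-intercept = -1/Km
= -1/203
= -0.0049 1/uM

-0.0049 1/uM


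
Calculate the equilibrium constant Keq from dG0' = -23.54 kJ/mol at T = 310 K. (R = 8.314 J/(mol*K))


Keq = exp(-dG0 * 1000 / (R * T))
Keq = exp(-(-23.54) * 1000 / (8.314 * 310))
Keq = 9259.892

9259.892


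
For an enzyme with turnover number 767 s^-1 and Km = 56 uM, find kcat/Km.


Catalytic efficiency = kcat / Km
= 767 / 56
= 13.6964 uM^-1*s^-1

13.6964 uM^-1*s^-1


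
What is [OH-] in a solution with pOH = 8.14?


[OH-] = 10^(-pOH)
[OH-] = 10^(-8.14)
[OH-] = 7.244e-09 M

7.244e-09 M


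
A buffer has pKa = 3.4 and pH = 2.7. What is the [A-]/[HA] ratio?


[A-]/[HA] = 10^(pH - pKa)
= 10^(2.7 - 3.4)
= 0.1995

0.1995


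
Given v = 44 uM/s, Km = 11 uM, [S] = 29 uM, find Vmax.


Vmax = v * (Km + [S]) / [S]
Vmax = 44 * (11 + 29) / 29
Vmax = 60.6897 uM/s

60.6897 uM/s


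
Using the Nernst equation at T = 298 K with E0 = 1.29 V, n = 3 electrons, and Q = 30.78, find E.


E = E0 - (RT/nF) * ln(Q)
E = 1.29 - (8.314 * 298 / (3 * 96485)) * ln(30.78)
E = 1.2607 V

1.2607 V


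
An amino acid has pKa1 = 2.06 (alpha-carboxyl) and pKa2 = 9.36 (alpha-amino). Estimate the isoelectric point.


pI = (pKa1 + pKa2) / 2
pI = (2.06 + 9.36) / 2
pI = 5.71

5.71


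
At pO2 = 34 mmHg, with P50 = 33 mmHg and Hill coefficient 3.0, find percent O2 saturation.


Y = pO2^n / (P50^n + pO2^n)
Y = 34^3.0 / (33^3.0 + 34^3.0)
Y = 52.24%

52.24%


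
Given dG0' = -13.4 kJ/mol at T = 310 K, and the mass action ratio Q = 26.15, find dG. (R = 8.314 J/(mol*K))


dG = dG0' + RT * ln(Q) / 1000
dG = -13.4 + 8.314 * 310 * ln(26.15) / 1000
dG = -4.988 kJ/mol

-4.988 kJ/mol


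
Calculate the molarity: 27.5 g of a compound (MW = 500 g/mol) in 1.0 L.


C = (mass / MW) / volume
C = (27.5 / 500) / 1.0
C = 0.055 M

0.055 M


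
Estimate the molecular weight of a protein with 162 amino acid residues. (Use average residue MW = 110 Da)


MW = n_residues * 110 Da
MW = 162 * 110
MW = 17820 Da

17820 Da


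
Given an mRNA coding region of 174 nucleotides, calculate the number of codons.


codons = nucleotides / 3
codons = 174 / 3 = 58

58


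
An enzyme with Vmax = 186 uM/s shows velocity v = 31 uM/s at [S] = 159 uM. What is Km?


Km = [S] * (Vmax - v) / v
Km = 159 * (186 - 31) / 31
Km = 795.0 uM

795.0 uM


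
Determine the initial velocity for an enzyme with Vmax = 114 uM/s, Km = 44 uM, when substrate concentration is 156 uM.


v = Vmax * [S] / (Km + [S])
v = 114 * 156 / (44 + 156)
v = 88.92 uM/s

88.92 uM/s


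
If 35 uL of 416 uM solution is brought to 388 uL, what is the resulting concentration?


C2 = C1 * V1 / V2
C2 = 416 * 35 / 388
C2 = 37.5258 uM

37.5258 uM


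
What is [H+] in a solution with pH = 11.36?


[H+] = 10^(-pH)
[H+] = 10^(-11.36)
[H+] = 4.365e-12 M

4.365e-12 M


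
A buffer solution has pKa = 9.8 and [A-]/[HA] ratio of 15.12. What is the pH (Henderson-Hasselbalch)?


pH = pKa + log10([A-]/[HA])
pH = 9.8 + log10(15.12)
pH = 10.9796

10.9796


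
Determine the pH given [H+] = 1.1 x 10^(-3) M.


pH = -log10([H+])
pH = -log10(1.1 x 10^(-3))
pH = 2.9586

2.9586


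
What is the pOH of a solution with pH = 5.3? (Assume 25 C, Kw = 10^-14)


pOH = 14 - pH
pOH = 14 - 5.3
pOH = 8.7

8.7


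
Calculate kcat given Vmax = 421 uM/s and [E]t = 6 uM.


kcat = Vmax / [E]t
kcat = 421 / 6
kcat = 70.1667 s^-1

70.1667 s^-1


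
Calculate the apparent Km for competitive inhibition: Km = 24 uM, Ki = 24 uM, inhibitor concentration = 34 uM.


Km_app = Km * (1 + [I]/Ki)
Km_app = 24 * (1 + 34/24)
Km_app = 58.0 uM

58.0 uM


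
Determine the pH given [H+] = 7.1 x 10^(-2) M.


pH = -log10([H+])
pH = -log10(7.1 x 10^(-2))
pH = 1.1487

1.1487


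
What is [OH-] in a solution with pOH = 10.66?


[OH-] = 10^(-pOH)
[OH-] = 10^(-10.66)
[OH-] = 2.188e-11 M

2.188e-11 M


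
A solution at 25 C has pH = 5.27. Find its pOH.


pOH = 14 - pH
pOH = 14 - 5.27
pOH = 8.73

8.73


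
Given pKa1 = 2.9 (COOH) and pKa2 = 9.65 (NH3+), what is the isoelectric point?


pI = (pKa1 + pKa2) / 2
pI = (2.9 + 9.65) / 2
pI = 6.275

6.275


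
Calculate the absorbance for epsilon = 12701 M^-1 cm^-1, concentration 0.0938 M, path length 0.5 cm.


A = epsilon * c * l
A = 12701 * 0.0938 * 0.5
A = 595.6769

595.6769


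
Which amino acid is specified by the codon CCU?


Standard genetic code lookup.
Codon CCU -> Pro

Pro


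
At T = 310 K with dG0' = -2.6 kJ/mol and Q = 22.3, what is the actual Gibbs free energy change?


dG = dG0' + RT * ln(Q) / 1000
dG = -2.6 + 8.314 * 310 * ln(22.3) / 1000
dG = 5.4016 kJ/mol

5.4016 kJ/mol


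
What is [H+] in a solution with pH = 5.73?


[H+] = 10^(-pH)
[H+] = 10^(-5.73)
[H+] = 1.862e-06 M

1.862e-06 M


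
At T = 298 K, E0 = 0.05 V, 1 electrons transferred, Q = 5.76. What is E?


E = E0 - (RT/nF) * ln(Q)
E = 0.05 - (8.314 * 298 / (1 * 96485)) * ln(5.76)
E = 0.005 V

0.005 V


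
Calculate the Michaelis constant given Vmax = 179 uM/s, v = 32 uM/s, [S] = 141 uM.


Km = [S] * (Vmax - v) / v
Km = 141 * (179 - 32) / 32
Km = 647.7188 uM

647.7188 uM


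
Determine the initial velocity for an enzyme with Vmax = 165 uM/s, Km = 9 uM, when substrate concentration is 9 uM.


v = Vmax * [S] / (Km + [S])
v = 165 * 9 / (9 + 9)
v = 82.5 uM/s

82.5 uM/s


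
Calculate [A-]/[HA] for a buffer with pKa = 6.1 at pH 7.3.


[A-]/[HA] = 10^(pH - pKa)
= 10^(7.3 - 6.1)
= 15.8489

15.8489


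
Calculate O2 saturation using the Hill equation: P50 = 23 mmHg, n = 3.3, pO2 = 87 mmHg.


Y = pO2^n / (P50^n + pO2^n)
Y = 87^3.3 / (23^3.3 + 87^3.3)
Y = 98.78%

98.78%


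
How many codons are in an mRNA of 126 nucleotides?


codons = nucleotides / 3
codons = 126 / 3 = 42

42


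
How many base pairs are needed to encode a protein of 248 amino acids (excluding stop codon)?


Each amino acid = 1 codon = 3 bp
bp = 248 * 3 = 744 bp

744 bp


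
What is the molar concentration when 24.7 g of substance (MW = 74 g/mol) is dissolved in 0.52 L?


C = (mass / MW) / volume
C = (24.7 / 74) / 0.52
C = 0.6419 M

0.6419 M


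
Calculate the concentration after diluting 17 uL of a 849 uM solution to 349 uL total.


C2 = C1 * V1 / V2
C2 = 849 * 17 / 349
C2 = 41.3553 uM

41.3553 uM


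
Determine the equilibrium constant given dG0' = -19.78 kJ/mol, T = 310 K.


Keq = exp(-dG0 * 1000 / (R * T))
Keq = exp(-(-19.78) * 1000 / (8.314 * 310))
Keq = 2152.9176

2152.9176


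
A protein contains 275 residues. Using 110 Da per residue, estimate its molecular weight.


MW = n_residues * 110 Da
MW = 275 * 110
MW = 30250 Da

30250 Da


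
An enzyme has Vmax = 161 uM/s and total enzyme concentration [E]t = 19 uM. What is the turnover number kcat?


kcat = Vmax / [E]t
kcat = 161 / 19
kcat = 8.4737 s^-1

8.4737 s^-1


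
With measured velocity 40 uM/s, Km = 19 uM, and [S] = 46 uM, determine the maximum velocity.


Vmax = v * (Km + [S]) / [S]
Vmax = 40 * (19 + 46) / 46
Vmax = 56.5217 uM/s

56.5217 uM/s


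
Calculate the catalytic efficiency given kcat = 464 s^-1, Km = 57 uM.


Catalytic efficiency = kcat / Km
= 464 / 57
= 8.1404 uM^-1*s^-1

8.1404 uM^-1*s^-1


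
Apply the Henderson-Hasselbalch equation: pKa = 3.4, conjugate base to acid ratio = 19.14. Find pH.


pH = pKa + log10([A-]/[HA])
pH = 3.4 + log10(19.14)
pH = 4.6819

4.6819


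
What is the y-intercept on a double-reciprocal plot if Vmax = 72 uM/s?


y-intercept = 1/Vmax
= 1/72
= 0.0139 s/uM

0.0139 s/uM


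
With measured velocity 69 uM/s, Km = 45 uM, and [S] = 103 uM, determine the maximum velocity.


Vmax = v * (Km + [S]) / [S]
Vmax = 69 * (45 + 103) / 103
Vmax = 99.1456 uM/s

99.1456 uM/s


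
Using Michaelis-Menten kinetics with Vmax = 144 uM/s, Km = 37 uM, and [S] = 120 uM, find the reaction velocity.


v = Vmax * [S] / (Km + [S])
v = 144 * 120 / (37 + 120)
v = 110.0637 uM/s

110.0637 uM/s


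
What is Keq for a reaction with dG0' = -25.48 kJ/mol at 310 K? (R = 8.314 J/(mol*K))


Keq = exp(-dG0 * 1000 / (R * T))
Keq = exp(-(-25.48) * 1000 / (8.314 * 310))
Keq = 19656.4676

19656.4676


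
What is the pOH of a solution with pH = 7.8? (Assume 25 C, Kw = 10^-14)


pOH = 14 - pH
pOH = 14 - 7.8
pOH = 6.2

6.2


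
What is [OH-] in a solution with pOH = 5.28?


[OH-] = 10^(-pOH)
[OH-] = 10^(-5.28)
[OH-] = 5.248e-06 M

5.248e-06 M


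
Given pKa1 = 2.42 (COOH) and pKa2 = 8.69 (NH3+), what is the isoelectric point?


pI = (pKa1 + pKa2) / 2
pI = (2.42 + 8.69) / 2
pI = 5.555

5.555


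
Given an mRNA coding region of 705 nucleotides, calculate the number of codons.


codons = nucleotides / 3
codons = 705 / 3 = 235

235


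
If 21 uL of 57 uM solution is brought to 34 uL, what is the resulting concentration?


C2 = C1 * V1 / V2
C2 = 57 * 21 / 34
C2 = 35.2059 uM

35.2059 uM


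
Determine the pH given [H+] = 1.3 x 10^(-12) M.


pH = -log10([H+])
pH = -log10(1.3 x 10^(-12))
pH = 11.8861

11.8861


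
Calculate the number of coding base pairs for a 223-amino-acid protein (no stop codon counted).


Each amino acid = 1 codon = 3 bp
bp = 223 * 3 = 669 bp

669 bp


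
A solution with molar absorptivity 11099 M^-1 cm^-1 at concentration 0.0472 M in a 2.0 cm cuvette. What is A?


A = epsilon * c * l
A = 11099 * 0.0472 * 2.0
A = 1047.7456

1047.7456


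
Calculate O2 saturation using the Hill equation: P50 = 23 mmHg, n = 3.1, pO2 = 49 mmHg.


Y = pO2^n / (P50^n + pO2^n)
Y = 49^3.1 / (23^3.1 + 49^3.1)
Y = 91.25%

91.25%


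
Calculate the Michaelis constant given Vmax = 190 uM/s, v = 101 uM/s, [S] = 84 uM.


Km = [S] * (Vmax - v) / v
Km = 84 * (190 - 101) / 101
Km = 74.0198 uM

74.0198 uM


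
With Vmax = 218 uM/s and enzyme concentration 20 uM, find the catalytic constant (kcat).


kcat = Vmax / [E]t
kcat = 218 / 20
kcat = 10.9 s^-1

10.9 s^-1


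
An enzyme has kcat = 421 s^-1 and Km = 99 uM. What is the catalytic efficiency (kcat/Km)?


Catalytic efficiency = kcat / Km
= 421 / 99
= 4.2525 uM^-1*s^-1

4.2525 uM^-1*s^-1


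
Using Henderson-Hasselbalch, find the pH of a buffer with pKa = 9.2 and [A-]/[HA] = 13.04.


pH = pKa + log10([A-]/[HA])
pH = 9.2 + log10(13.04)
pH = 10.3153

10.3153


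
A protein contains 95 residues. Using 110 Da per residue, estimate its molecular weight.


MW = n_residues * 110 Da
MW = 95 * 110
MW = 10450 Da

10450 Da


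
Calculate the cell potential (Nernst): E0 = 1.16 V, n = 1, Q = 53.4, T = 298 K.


E = E0 - (RT/nF) * ln(Q)
E = 1.16 - (8.314 * 298 / (1 * 96485)) * ln(53.4)
E = 1.0579 V

1.0579 V


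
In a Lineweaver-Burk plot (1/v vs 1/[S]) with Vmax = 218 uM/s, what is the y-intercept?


y-intercept = 1/Vmax
= 1/218
= 0.0046 s/uM

0.0046 s/uM


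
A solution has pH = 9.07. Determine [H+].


[H+] = 10^(-pH)
[H+] = 10^(-9.07)
[H+] = 8.511e-10 M

8.511e-10 M


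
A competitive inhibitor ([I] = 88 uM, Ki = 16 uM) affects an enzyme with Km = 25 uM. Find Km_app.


Km_app = Km * (1 + [I]/Ki)
Km_app = 25 * (1 + 88/16)
Km_app = 162.5 uM

162.5 uM


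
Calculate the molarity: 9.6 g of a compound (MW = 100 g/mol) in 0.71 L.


C = (mass / MW) / volume
C = (9.6 / 100) / 0.71
C = 0.1352 M

0.1352 M


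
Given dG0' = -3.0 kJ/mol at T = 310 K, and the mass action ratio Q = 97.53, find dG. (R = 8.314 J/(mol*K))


dG = dG0' + RT * ln(Q) / 1000
dG = -3.0 + 8.314 * 310 * ln(97.53) / 1000
dG = 8.8046 kJ/mol

8.8046 kJ/mol


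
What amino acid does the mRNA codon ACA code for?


Standard genetic code lookup.
Codon ACA -> Thr

Thr


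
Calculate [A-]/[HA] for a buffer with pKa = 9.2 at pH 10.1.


[A-]/[HA] = 10^(pH - pKa)
= 10^(10.1 - 9.2)
= 7.9433

7.9433


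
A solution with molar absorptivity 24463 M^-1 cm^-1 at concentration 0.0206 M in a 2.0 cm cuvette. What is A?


A = epsilon * c * l
A = 24463 * 0.0206 * 2.0
A = 1007.8756

1007.8756


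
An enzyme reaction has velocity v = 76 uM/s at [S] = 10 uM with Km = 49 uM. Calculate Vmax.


Vmax = v * (Km + [S]) / [S]
Vmax = 76 * (49 + 10) / 10
Vmax = 448.4 uM/s

448.4 uM/s


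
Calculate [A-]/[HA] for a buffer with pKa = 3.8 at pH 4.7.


[A-]/[HA] = 10^(pH - pKa)
= 10^(4.7 - 3.8)
= 7.9433

7.9433


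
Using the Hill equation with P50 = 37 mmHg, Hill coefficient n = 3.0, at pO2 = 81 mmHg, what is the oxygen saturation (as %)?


Y = pO2^n / (P50^n + pO2^n)
Y = 81^3.0 / (37^3.0 + 81^3.0)
Y = 91.3%

91.3%


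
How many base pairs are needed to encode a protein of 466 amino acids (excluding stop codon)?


Each amino acid = 1 codon = 3 bp
bp = 466 * 3 = 1398 bp

1398 bp


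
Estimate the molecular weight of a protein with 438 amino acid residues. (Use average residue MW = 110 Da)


MW = n_residues * 110 Da
MW = 438 * 110
MW = 48180 Da

48180 Da


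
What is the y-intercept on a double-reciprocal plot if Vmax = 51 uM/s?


y-intercept = 1/Vmax
= 1/51
= 0.0196 s/uM

0.0196 s/uM


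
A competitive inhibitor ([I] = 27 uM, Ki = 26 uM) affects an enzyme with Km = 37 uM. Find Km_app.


Km_app = Km * (1 + [I]/Ki)
Km_app = 37 * (1 + 27/26)
Km_app = 75.4231 uM

75.4231 uM


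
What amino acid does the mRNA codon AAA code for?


Standard genetic code lookup.
Codon AAA -> Lys

Lys


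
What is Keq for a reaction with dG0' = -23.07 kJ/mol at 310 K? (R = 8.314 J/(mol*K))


Keq = exp(-dG0 * 1000 / (R * T))
Keq = exp(-(-23.07) * 1000 / (8.314 * 310))
Keq = 7716.2912

7716.2912


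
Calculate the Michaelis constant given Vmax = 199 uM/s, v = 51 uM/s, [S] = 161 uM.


Km = [S] * (Vmax - v) / v
Km = 161 * (199 - 51) / 51
Km = 467.2157 uM

467.2157 uM


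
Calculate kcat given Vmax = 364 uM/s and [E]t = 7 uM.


kcat = Vmax / [E]t
kcat = 364 / 7
kcat = 52.0 s^-1

52.0 s^-1


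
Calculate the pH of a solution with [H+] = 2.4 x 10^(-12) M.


pH = -log10([H+])
pH = -log10(2.4 x 10^(-12))
pH = 11.6198

11.6198


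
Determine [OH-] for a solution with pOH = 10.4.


[OH-] = 10^(-pOH)
[OH-] = 10^(-10.4)
[OH-] = 3.981e-11 M

3.981e-11 M


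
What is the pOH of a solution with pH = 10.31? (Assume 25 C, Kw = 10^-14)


pOH = 14 - pH
pOH = 14 - 10.31
pOH = 3.69

3.69


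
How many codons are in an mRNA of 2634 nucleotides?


codons = nucleotides / 3
codons = 2634 / 3 = 878

878


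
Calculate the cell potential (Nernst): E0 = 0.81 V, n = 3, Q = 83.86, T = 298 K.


E = E0 - (RT/nF) * ln(Q)
E = 0.81 - (8.314 * 298 / (3 * 96485)) * ln(83.86)
E = 0.7721 V

0.7721 V


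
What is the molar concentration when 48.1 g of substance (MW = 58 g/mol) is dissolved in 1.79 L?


C = (mass / MW) / volume
C = (48.1 / 58) / 1.79
C = 0.4633 M

0.4633 M


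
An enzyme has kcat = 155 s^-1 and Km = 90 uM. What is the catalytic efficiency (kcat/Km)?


Catalytic efficiency = kcat / Km
= 155 / 90
= 1.7222 uM^-1*s^-1

1.7222 uM^-1*s^-1


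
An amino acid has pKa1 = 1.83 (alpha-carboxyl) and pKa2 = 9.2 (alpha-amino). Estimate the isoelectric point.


pI = (pKa1 + pKa2) / 2
pI = (1.83 + 9.2) / 2
pI = 5.515

5.515


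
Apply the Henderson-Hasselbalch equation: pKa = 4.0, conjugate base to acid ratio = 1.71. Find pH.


pH = pKa + log10([A-]/[HA])
pH = 4.0 + log10(1.71)
pH = 4.233

4.233


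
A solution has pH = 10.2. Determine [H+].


[H+] = 10^(-pH)
[H+] = 10^(-10.2)
[H+] = 6.310e-11 M

6.310e-11 M


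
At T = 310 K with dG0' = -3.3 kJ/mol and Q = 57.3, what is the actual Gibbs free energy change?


dG = dG0' + RT * ln(Q) / 1000
dG = -3.3 + 8.314 * 310 * ln(57.3) / 1000
dG = 7.1338 kJ/mol

7.1338 kJ/mol


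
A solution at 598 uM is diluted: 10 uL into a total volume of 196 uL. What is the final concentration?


C2 = C1 * V1 / V2
C2 = 598 * 10 / 196
C2 = 30.5102 uM

30.5102 uM


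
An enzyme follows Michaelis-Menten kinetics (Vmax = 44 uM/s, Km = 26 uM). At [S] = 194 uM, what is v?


v = Vmax * [S] / (Km + [S])
v = 44 * 194 / (26 + 194)
v = 38.8 uM/s

38.8 uM/s


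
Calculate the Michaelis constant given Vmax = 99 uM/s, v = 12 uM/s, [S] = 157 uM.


Km = [S] * (Vmax - v) / v
Km = 157 * (99 - 12) / 12
Km = 1138.25 uM

1138.25 uM


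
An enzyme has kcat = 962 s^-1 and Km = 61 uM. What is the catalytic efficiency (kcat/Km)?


Catalytic efficiency = kcat / Km
= 962 / 61
= 15.7705 uM^-1*s^-1

15.7705 uM^-1*s^-1


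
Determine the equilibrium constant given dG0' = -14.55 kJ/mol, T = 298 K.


Keq = exp(-dG0 * 1000 / (R * T))
Keq = exp(-(-14.55) * 1000 / (8.314 * 298))
Keq = 355.2014

355.2014


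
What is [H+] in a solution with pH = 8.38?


[H+] = 10^(-pH)
[H+] = 10^(-8.38)
[H+] = 4.169e-09 M

4.169e-09 M


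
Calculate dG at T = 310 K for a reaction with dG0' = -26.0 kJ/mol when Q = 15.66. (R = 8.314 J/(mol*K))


dG = dG0' + RT * ln(Q) / 1000
dG = -26.0 + 8.314 * 310 * ln(15.66) / 1000
dG = -18.9095 kJ/mol

-18.9095 kJ/mol


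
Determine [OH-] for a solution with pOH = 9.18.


[OH-] = 10^(-pOH)
[OH-] = 10^(-9.18)
[OH-] = 6.607e-10 M

6.607e-10 M


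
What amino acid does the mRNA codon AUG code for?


Standard genetic code lookup.
Codon AUG -> Met (start)

Met (start)


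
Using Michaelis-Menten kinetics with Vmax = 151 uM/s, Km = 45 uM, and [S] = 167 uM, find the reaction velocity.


v = Vmax * [S] / (Km + [S])
v = 151 * 167 / (45 + 167)
v = 118.9481 uM/s

118.9481 uM/s


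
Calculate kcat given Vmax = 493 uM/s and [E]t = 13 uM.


kcat = Vmax / [E]t
kcat = 493 / 13
kcat = 37.9231 s^-1

37.9231 s^-1


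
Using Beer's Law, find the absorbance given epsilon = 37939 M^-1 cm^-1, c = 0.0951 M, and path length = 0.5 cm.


A = epsilon * c * l
A = 37939 * 0.0951 * 0.5
A = 1803.9995

1803.9995
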